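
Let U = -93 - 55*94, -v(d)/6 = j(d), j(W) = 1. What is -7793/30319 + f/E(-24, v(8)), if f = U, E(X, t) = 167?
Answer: -160870328/5063273 ≈ -31.772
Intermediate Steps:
v(d) = -6 (v(d) = -6*1 = -6)
U = -5263 (U = -93 - 5170 = -5263)
f = -5263
-7793/30319 + f/E(-24, v(8)) = -7793/30319 - 5263/167 = -160870328/5063273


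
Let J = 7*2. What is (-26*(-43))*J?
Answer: 15652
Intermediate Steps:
J = 14
(-26*(-43))*J = -26*(-43)*14 = 1118*14 = 15652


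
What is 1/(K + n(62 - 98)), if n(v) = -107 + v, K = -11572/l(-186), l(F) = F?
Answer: -93/7513 ≈ -0.012379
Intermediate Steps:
K = 5786/93 (K = -11572/(-186) = -11572*(-1/186) = 5786/93 ≈ 62.215)
1/(K + n(62 - 98)) = 1/(5786/93 + (-107 + (62 - 98))) = 1/(5786/93 + (-107 - 36)) = 1/(5786/93 - 143) = 1/(-7513/93) = -93/7513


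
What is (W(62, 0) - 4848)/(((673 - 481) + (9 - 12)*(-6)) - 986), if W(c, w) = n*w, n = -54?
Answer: 606/97 ≈ 6.2474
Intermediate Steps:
W(c, w) = -54*w
(W(62, 0) - 4848)/(((673 - 481) + (9 - 12)*(-6)) - 986) = (-54*0 - 4848)/(((673 - 481) + (9 - 12)*(-6)) - 986) = (0 - 4848)/((192 - 3*(-6)) - 986) = -4848/((192 + 18) - 986) = -4848/(210 - 986) = -4848/(-776) = -4848*(-1/776) = 606/97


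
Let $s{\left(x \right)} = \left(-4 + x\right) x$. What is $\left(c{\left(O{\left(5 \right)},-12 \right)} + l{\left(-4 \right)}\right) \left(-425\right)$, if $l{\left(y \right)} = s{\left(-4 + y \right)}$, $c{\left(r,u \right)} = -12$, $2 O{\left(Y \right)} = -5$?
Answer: $-35700$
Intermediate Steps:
$O{\left(Y \right)} = - \frac{5}{2}$ ($O{\left(Y \right)} = \frac{1}{2} \left(-5\right) = - \frac{5}{2}$)
$s{\left(x \right)} = x \left(-4 + x\right)$
$l{\left(y \right)} = \left(-8 + y\right) \left(-4 + y\right)$ ($l{\left(y \right)} = \left(-4 + y\right) \left(-4 + \left(-4 + y\right)\right) = \left(-4 + y\right) \left(-8 + y\right) = \left(-8 + y\right) \left(-4 + y\right)$)
$\left(c{\left(O{\left(5 \right)},-12 \right)} + l{\left(-4 \right)}\right) \left(-425\right) = \left(-12 + \left(-8 - 4\right) \left(-4 - 4\right)\right) \left(-425\right) = \left(-12 - -96\right) \left(-425\right) = \left(-12 + 96\right) \left(-425\right) = 84 \left(-425\right) = -35700$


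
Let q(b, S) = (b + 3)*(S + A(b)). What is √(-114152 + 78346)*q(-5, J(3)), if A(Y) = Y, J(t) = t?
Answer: 4*I*√35806 ≈ 756.9*I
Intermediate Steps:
q(b, S) = (3 + b)*(S + b) (q(b, S) = (b + 3)*(S + b) = (3 + b)*(S + b))
√(-114152 + 78346)*q(-5, J(3)) = √(-114152 + 78346)*((-5)² + 3*3 + 3*(-5) + 3*(-5)) = √(-35806)*(25 + 9 - 15 - 15) = (I*√35806)*4 = 4*I*√35806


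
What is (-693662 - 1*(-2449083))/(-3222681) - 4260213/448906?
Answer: -14517326510479/1446680836986 ≈ -10.035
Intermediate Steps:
(-693662 - 1*(-2449083))/(-3222681) - 4260213/448906 = (-693662 + 2449083)*(-1/3222681) - 4260213*1/448906 = 1755421*(-1/3222681) - 4260213/448906 = -1755421/3222681 - 4260213/448906 = -14517326510479/1446680836986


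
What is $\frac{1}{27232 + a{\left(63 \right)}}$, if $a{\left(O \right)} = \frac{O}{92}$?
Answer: $\frac{92}{2505407} \approx 3.6721 \cdot 10^{-5}$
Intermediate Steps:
$a{\left(O \right)} = \frac{O}{92}$ ($a{\left(O \right)} = O \frac{1}{92} = \frac{O}{92}$)
$\frac{1}{27232 + a{\left(63 \right)}} = \frac{1}{27232 + \frac{1}{92} \cdot 63} = \frac{1}{27232 + \frac{63}{92}} = \frac{1}{\frac{2505407}{92}} = \frac{92}{2505407}$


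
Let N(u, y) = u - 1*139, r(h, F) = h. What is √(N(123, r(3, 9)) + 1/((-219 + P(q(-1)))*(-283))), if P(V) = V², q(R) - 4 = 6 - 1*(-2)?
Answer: I*√288319551/4245 ≈ 4.0*I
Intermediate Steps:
q(R) = 12 (q(R) = 4 + (6 - 1*(-2)) = 4 + (6 + 2) = 4 + 8 = 12)
N(u, y) = -139 + u (N(u, y) = u - 139 = -139 + u)
√(N(123, r(3, 9)) + 1/((-219 + P(q(-1)))*(-283))) = √((-139 + 123) + 1/((-219 + 12²)*(-283))) = √(-16 + 1/((-219 + 144)*(-283))) = √(-16 + 1/(-75*(-283))) = √(-16 + 1/21225) = √(-339599/21225) = I*√288319551/4245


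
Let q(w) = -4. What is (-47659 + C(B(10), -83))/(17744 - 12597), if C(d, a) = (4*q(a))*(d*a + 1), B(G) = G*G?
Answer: 85125/5147 ≈ 16.539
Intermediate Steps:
B(G) = G²
C(d, a) = -16 - 16*a*d (C(d, a) = (4*(-4))*(d*a + 1) = -16*(a*d + 1) = -16*(1 + a*d) = -16 - 16*a*d)
(-47659 + C(B(10), -83))/(17744 - 12597) = (-47659 + (-16 - 16*(-83)*10²))/(17744 - 12597) = (-47659 + (-16 - 16*(-83)*100))/5147 = (-47659 + (-16 + 132800))*(1/5147) = (-47659 + 132784)*(1/5147) = 85125*(1/5147) = 85125/5147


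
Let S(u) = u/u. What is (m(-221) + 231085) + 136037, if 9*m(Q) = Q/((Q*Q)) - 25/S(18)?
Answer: 81133348/221 ≈ 3.6712e+5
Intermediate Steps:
S(u) = 1
m(Q) = -25/9 + 1/(9*Q) (m(Q) = (Q/((Q*Q)) - 25/1)/9 = (Q/(Q**2) - 25*1)/9 = (Q/Q**2 - 25)/9 = (1/Q - 25)/9 = (-25 + 1/Q)/9 = -25/9 + 1/(9*Q))
(m(-221) + 231085) + 136037 = ((1/9)*(1 - 25*(-221))/(-221) + 231085) + 136037 = ((1/9)*(-1/221)*(1 + 5525) + 231085) + 136037 = ((1/9)*(-1/221)*5526 + 231085) + 136037 = (-614/221 + 231085) + 136037 = 51069171/221 + 136037 = 81133348/221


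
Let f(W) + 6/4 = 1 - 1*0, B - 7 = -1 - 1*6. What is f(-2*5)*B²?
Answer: 0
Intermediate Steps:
B = 0 (B = 7 + (-1 - 1*6) = 7 + (-1 - 6) = 7 - 7 = 0)
f(W) = -½ (f(W) = -3/2 + (1 - 1*0) = -3/2 + (1 + 0) = -3/2 + 1 = -½)
f(-2*5)*B² = -½*0² = -½*0 = 0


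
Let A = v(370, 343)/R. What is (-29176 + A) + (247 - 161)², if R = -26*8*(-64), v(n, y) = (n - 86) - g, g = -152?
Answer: -72483731/3328 ≈ -21780.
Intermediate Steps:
v(n, y) = 66 + n (v(n, y) = (n - 86) - 1*(-152) = (-86 + n) + 152 = 66 + n)
R = 13312 (R = -208*(-64) = 13312)
A = 109/3328 (A = (66 + 370)/13312 = 436*(1/13312) = 109/3328 ≈ 0.032752)
(-29176 + A) + (247 - 161)² = (-29176 + 109/3328) + (247 - 161)² = -97097619/3328 + 86² = -97097619/3328 + 7396 = -72483731/3328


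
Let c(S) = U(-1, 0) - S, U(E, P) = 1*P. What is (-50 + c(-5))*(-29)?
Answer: 1305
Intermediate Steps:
U(E, P) = P
c(S) = -S (c(S) = 0 - S = -S)
(-50 + c(-5))*(-29) = (-50 - 1*(-5))*(-29) = (-50 + 5)*(-29) = -45*(-29) = 1305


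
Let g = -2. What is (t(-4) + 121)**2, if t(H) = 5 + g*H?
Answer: 17956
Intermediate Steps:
t(H) = 5 - 2*H
(t(-4) + 121)**2 = ((5 - 2*(-4)) + 121)**2 = ((5 + 8) + 121)**2 = (13 + 121)**2 = 134**2 = 17956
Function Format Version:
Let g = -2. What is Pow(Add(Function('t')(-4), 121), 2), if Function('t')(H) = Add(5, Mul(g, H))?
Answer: 17956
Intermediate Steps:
Function('t')(H) = Add(5, Mul(-2, H))
Pow(Add(Function('t')(-4), 121), 2) = Pow(Add(Add(5, Mul(-2, -4)), 121), 2) = Pow(Add(Add(5, 8), 121), 2) = Pow(Add(13, 121), 2) = Pow(134, 2) = 17956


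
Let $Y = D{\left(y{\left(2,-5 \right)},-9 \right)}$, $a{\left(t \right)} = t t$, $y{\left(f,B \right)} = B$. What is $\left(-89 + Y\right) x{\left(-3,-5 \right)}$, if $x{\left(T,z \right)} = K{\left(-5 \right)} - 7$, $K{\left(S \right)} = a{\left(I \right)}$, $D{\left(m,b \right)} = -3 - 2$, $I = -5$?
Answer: $-1692$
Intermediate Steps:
$D{\left(m,b \right)} = -5$
$a{\left(t \right)} = t^{2}$
$Y = -5$
$K{\left(S \right)} = 25$ ($K{\left(S \right)} = \left(-5\right)^{2} = 25$)
$x{\left(T,z \right)} = 18$ ($x{\left(T,z \right)} = 25 - 7 = 18$)
$\left(-89 + Y\right) x{\left(-3,-5 \right)} = \left(-89 - 5\right) 18 = \left(-94\right) 18 = -1692$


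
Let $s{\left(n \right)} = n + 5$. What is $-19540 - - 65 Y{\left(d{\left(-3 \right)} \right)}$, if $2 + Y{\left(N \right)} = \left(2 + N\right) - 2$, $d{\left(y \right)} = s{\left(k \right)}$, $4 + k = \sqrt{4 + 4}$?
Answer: $-19605 + 130 \sqrt{2} \approx -19421.0$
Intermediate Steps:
$k = -4 + 2 \sqrt{2}$ ($k = -4 + \sqrt{4 + 4} = -4 + \sqrt{8} = -4 + 2 \sqrt{2} \approx -1.1716$)
$s{\left(n \right)} = 5 + n$
$d{\left(y \right)} = 1 + 2 \sqrt{2}$ ($d{\left(y \right)} = 5 - \left(4 - 2 \sqrt{2}\right) = 1 + 2 \sqrt{2}$)
$Y{\left(N \right)} = -2 + N$ ($Y{\left(N \right)} = -2 + \left(\left(2 + N\right) - 2\right) = -2 + N$)
$-19540 - - 65 Y{\left(d{\left(-3 \right)} \right)} = -19540 - - 65 \left(-2 + \left(1 + 2 \sqrt{2}\right)\right) = -19540 - - 65 \left(-1 + 2 \sqrt{2}\right) = -19540 - \left(65 - 130 \sqrt{2}\right) = -19605 + 130 \sqrt{2}$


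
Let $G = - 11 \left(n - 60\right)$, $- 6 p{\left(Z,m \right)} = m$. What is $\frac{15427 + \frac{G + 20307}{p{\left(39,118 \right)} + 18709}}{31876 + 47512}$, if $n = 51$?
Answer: $\frac{432511127}{2225563192} \approx 0.19434$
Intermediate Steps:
$p{\left(Z,m \right)} = - \frac{m}{6}$
$G = 99$ ($G = - 11 \left(51 - 60\right) = \left(-11\right) \left(-9\right) = 99$)
$\frac{15427 + \frac{G + 20307}{p{\left(39,118 \right)} + 18709}}{31876 + 47512} = \frac{15427 + \frac{99 + 20307}{\left(- \frac{1}{6}\right) 118 + 18709}}{31876 + 47512} = \frac{15427 + \frac{20406}{- \frac{59}{3} + 18709}}{79388} = \left(15427 + \frac{20406}{\frac{56068}{3}}\right) \frac{1}{79388} = \left(15427 + 20406 \cdot \frac{3}{56068}\right) \frac{1}{79388} = \left(15427 + \frac{30609}{28034}\right) \frac{1}{79388} = \frac{432511127}{28034} \cdot \frac{1}{79388} = \frac{432511127}{2225563192}$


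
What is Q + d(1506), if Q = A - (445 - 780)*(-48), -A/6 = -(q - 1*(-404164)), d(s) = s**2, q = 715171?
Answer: 8967966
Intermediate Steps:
A = 6716010 (A = -(-6)*(715171 - 1*(-404164)) = -(-6)*(715171 + 404164) = -(-6)*1119335 = -6*(-1119335) = 6716010)
Q = 6699930 (Q = 6716010 - (445 - 780)*(-48) = 6716010 - (-335)*(-48) = 6716010 - 1*16080 = 6716010 - 16080 = 6699930)
Q + d(1506) = 6699930 + 1506**2 = 6699930 + 2268036 = 8967966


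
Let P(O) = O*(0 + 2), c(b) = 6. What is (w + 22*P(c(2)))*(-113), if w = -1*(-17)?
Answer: -31753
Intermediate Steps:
P(O) = 2*O (P(O) = O*2 = 2*O)
w = 17
(w + 22*P(c(2)))*(-113) = (17 + 22*(2*6))*(-113) = (17 + 22*12)*(-113) = (17 + 264)*(-113) = 281*(-113) = -31753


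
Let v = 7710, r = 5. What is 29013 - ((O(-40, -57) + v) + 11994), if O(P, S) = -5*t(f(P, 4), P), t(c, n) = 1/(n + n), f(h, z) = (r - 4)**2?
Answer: 148943/16 ≈ 9308.9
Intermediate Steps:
f(h, z) = 1 (f(h, z) = (5 - 4)**2 = 1**2 = 1)
t(c, n) = 1/(2*n)
O(P, S) = -5/(2*P)
29013 - ((O(-40, -57) + v) + 11994) = 29013 - ((-5/2/(-40) + 7710) + 11994) = 29013 - ((-5/2*(-1/40) + 7710) + 11994) = 29013 - ((1/16 + 7710) + 11994) = 29013 - (123361/16 + 11994) = 29013 - 1*315265/16 = 29013 - 315265/16 = 148943/16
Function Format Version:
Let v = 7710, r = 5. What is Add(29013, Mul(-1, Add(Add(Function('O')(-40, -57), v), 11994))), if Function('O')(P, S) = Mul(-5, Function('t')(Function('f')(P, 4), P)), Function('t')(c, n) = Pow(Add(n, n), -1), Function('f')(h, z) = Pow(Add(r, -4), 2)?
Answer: Rational(148943, 16) ≈ 9308.9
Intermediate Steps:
Function('f')(h, z) = 1 (Function('f')(h, z) = Pow(Add(5, -4), 2) = Pow(1, 2) = 1)
Function('t')(c, n) = Mul(Rational(1, 2), Pow(n, -1)) (Function('t')(c, n) = Pow(Mul(2, n), -1) = Mul(Rational(1, 2), Pow(n, -1)))
Function('O')(P, S) = Mul(Rational(-5, 2), Pow(P, -1)) (Function('O')(P, S) = Mul(-5, Mul(Rational(1, 2), Pow(P, -1))) = Mul(Rational(-5, 2), Pow(P, -1)))
Add(29013, Mul(-1, Add(Add(Function('O')(-40, -57), v), 11994))) = Add(29013, Mul(-1, Add(Add(Mul(Rational(-5, 2), Pow(-40, -1)), 7710), 11994))) = Add(29013, Mul(-1, Add(Add(Mul(Rational(-5, 2), Rational(-1, 40)), 7710), 11994))) = Add(29013, Mul(-1, Add(Add(Rational(1, 16), 7710), 11994))) = Add(29013, Mul(-1, Add(Rational(123361, 16), 11994))) = Add(29013, Mul(-1, Rational(315265, 16))) = Add(29013, Rational(-315265, 16)) = Rational(148943, 16)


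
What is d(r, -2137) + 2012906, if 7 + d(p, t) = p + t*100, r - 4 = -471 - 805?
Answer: 1797927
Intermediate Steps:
r = -1272 (r = 4 + (-471 - 805) = 4 - 1276 = -1272)
d(p, t) = -7 + p + 100*t (d(p, t) = -7 + (p + t*100) = -7 + (p + 100*t) = -7 + p + 100*t)
d(r, -2137) + 2012906 = (-7 - 1272 + 100*(-2137)) + 2012906 = (-7 - 1272 - 213700) + 2012906 = -214979 + 2012906 = 1797927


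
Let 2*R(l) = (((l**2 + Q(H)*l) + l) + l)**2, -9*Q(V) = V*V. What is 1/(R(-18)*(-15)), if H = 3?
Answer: -1/702270 ≈ -1.4240e-6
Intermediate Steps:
Q(V) = -V**2/9 (Q(V) = -V*V/9 = -V**2/9)
R(l) = (l + l**2)**2/2 (R(l) = (((l**2 + (-1/9*3**2)*l) + l) + l)**2/2 = (((l**2 + (-1/9*9)*l) + l) + l)**2/2 = (((l**2 - l) + l) + l)**2/2 = (l**2 + l)**2/2 = (l + l**2)**2/2)
1/(R(-18)*(-15)) = 1/(((1/2)*(-18)**2*(1 - 18)**2)*(-15)) = 1/(((1/2)*324*(-17)**2)*(-15)) = 1/(((1/2)*324*289)*(-15)) = 1/(46818*(-15)) = 1/(-702270) = -1/702270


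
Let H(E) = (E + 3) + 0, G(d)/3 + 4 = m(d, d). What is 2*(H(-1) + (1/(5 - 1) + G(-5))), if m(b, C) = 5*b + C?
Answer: -399/2 ≈ -199.50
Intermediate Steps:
m(b, C) = C + 5*b
G(d) = -12 + 18*d (G(d) = -12 + 3*(d + 5*d) = -12 + 3*(6*d) = -12 + 18*d)
H(E) = 3 + E (H(E) = (3 + E) + 0 = 3 + E)
2*(H(-1) + (1/(5 - 1) + G(-5))) = 2*((3 - 1) + (1/(5 - 1) + (-12 + 18*(-5)))) = 2*(2 + (1/4 + (-12 - 90))) = 2*(2 + (¼ - 102)) = 2*(2 - 407/4) = 2*(-399/4) = -399/2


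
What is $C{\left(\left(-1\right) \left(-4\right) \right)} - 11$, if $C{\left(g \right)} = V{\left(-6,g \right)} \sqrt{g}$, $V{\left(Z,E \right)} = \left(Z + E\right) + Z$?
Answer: $-27$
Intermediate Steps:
$V{\left(Z,E \right)} = E + 2 Z$ ($V{\left(Z,E \right)} = \left(E + Z\right) + Z = E + 2 Z$)
$C{\left(g \right)} = \sqrt{g} \left(-12 + g\right)$ ($C{\left(g \right)} = \left(g + 2 \left(-6\right)\right) \sqrt{g} = \left(g - 12\right) \sqrt{g} = \left(-12 + g\right) \sqrt{g} = \sqrt{g} \left(-12 + g\right)$)
$C{\left(\left(-1\right) \left(-4\right) \right)} - 11 = \sqrt{\left(-1\right) \left(-4\right)} \left(-12 - -4\right) - 11 = \sqrt{4} \left(-12 + 4\right) - 11 = 2 \left(-8\right) - 11 = -16 - 11 = -27$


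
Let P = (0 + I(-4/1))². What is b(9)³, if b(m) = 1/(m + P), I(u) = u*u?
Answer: 1/18609625 ≈ 5.3736e-8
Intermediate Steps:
I(u) = u²
P = 256 (P = (0 + (-4/1)²)² = (0 + (-4*1)²)² = (0 + (-4)²)² = (0 + 16)² = 16² = 256)
b(m) = 1/(256 + m) (b(m) = 1/(m + 256) = 1/(256 + m))
b(9)³ = (1/(256 + 9))³ = (1/265)³ = 1/18609625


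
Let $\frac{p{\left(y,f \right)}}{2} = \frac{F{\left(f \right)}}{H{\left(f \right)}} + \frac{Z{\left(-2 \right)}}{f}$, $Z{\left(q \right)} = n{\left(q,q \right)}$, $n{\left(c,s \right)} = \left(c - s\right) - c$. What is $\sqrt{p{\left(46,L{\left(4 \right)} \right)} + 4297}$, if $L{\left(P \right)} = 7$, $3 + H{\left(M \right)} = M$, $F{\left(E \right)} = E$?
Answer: $\frac{\sqrt{843010}}{14} \approx 65.583$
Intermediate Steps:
$n{\left(c,s \right)} = - s$
$Z{\left(q \right)} = - q$
$H{\left(M \right)} = -3 + M$
$p{\left(y,f \right)} = \frac{4}{f} + \frac{2 f}{-3 + f}$ ($p{\left(y,f \right)} = 2 \left(\frac{f}{-3 + f} + \frac{\left(-1\right) \left(-2\right)}{f}\right) = 2 \left(\frac{f}{-3 + f} + \frac{2}{f}\right) = 2 \left(\frac{2}{f} + \frac{f}{-3 + f}\right) = \frac{4}{f} + \frac{2 f}{-3 + f}$)
$\sqrt{p{\left(46,L{\left(4 \right)} \right)} + 4297} = \sqrt{\frac{2 \left(-6 + 7^{2} + 2 \cdot 7\right)}{7 \left(-3 + 7\right)} + 4297} = \sqrt{2 \cdot \frac{1}{7} \cdot \frac{1}{4} \left(-6 + 49 + 14\right) + 4297} = \sqrt{2 \cdot \frac{1}{7} \cdot \frac{1}{4} \cdot 57 + 4297} = \sqrt{\frac{57}{14} + 4297} = \sqrt{\frac{60215}{14}} = \frac{\sqrt{843010}}{14}$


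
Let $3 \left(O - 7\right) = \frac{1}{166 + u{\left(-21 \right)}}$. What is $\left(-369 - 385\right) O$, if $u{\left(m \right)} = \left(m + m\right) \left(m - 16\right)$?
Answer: $- \frac{13617617}{2580} \approx -5278.1$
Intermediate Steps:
$u{\left(m \right)} = 2 m \left(-16 + m\right)$
$O = \frac{36121}{5160}$ ($O = 7 + \frac{1}{3 \left(166 + 2 \left(-21\right) \left(-16 - 21\right)\right)} = 7 + \frac{1}{3 \left(166 + 2 \left(-21\right) \left(-37\right)\right)} = 7 + \frac{1}{3 \left(166 + 1554\right)} = 7 + \frac{1}{3 \cdot 1720} = 7 + \frac{1}{3} \cdot \frac{1}{1720} = 7 + \frac{1}{5160} = \frac{36121}{5160} \approx 7.0002$)
$\left(-369 - 385\right) O = \left(-369 - 385\right) \frac{36121}{5160} = \left(-754\right) \frac{36121}{5160} = - \frac{13617617}{2580}$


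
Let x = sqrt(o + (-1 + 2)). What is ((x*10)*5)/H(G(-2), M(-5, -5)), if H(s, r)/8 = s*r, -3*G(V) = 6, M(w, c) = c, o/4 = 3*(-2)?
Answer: 5*I*sqrt(23)/8 ≈ 2.9974*I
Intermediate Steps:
o = -24 (o = 4*(3*(-2)) = 4*(-6) = -24)
G(V) = -2 (G(V) = -1/3*6 = -2)
x = I*sqrt(23) (x = sqrt(-24 + (-1 + 2)) = sqrt(-24 + 1) = sqrt(-23) = I*sqrt(23) ≈ 4.7958*I)
H(s, r) = 8*r*s (H(s, r) = 8*(s*r) = 8*(r*s) = 8*r*s)
((x*10)*5)/H(G(-2), M(-5, -5)) = (((I*sqrt(23))*10)*5)/((8*(-5)*(-2))) = ((10*I*sqrt(23))*5)/80 = (50*I*sqrt(23))*(1/80) = 5*I*sqrt(23)/8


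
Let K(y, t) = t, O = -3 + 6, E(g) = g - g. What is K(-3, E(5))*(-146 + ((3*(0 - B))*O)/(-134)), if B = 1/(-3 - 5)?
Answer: 0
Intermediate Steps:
E(g) = 0
O = 3
B = -⅛ (B = 1/(-8) = -⅛ ≈ -0.12500)
K(-3, E(5))*(-146 + ((3*(0 - B))*O)/(-134)) = 0*(-146 + ((3*(0 - 1*(-⅛)))*3)/(-134)) = 0*(-146 + ((3*(0 + ⅛))*3)*(-1/134)) = 0*(-146 + ((3*(⅛))*3)*(-1/134)) = 0*(-146 + ((3/8)*3)*(-1/134)) = 0*(-146 + (9/8)*(-1/134)) = 0*(-146 - 9/1072) = 0*(-156521/1072) = 0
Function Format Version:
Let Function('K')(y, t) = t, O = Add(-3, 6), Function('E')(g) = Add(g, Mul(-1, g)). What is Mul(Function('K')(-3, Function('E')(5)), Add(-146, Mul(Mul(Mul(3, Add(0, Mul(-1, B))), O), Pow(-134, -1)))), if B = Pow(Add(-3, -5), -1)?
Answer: 0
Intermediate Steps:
Function('E')(g) = 0
O = 3
B = Rational(-1, 8) (B = Pow(-8, -1) = Rational(-1, 8) ≈ -0.12500)
Mul(Function('K')(-3, Function('E')(5)), Add(-146, Mul(Mul(Mul(3, Add(0, Mul(-1, B))), O), Pow(-134, -1)))) = Mul(0, Add(-146, Mul(Mul(Mul(3, Add(0, Mul(-1, Rational(-1, 8)))), 3), Pow(-134, -1)))) = Mul(0, Add(-146, Mul(Mul(Mul(3, Add(0, Rational(1, 8))), 3), Rational(-1, 134)))) = Mul(0, Add(-146, Mul(Mul(Mul(3, Rational(1, 8)), 3), Rational(-1, 134)))) = Mul(0, Add(-146, Mul(Mul(Rational(3, 8), 3), Rational(-1, 134)))) = Mul(0, Add(-146, Mul(Rational(9, 8), Rational(-1, 134)))) = Mul(0, Add(-146, Rational(-9, 1072))) = Mul(0, Rational(-156521, 1072)) = 0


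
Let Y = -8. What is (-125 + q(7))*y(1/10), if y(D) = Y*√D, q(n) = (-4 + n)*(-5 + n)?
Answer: 476*√10/5 ≈ 301.05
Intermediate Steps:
q(n) = (-5 + n)*(-4 + n)
y(D) = -8*√D
(-125 + q(7))*y(1/10) = (-125 + (20 + 7² - 9*7))*(-8*√10/10) = (-125 + (20 + 49 - 63))*(-4*√10/5) = (-125 + 6)*(-4*√10/5) = -(-476)*√10/5 = 476*√10/5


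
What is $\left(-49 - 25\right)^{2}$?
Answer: $5476$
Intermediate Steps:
$\left(-49 - 25\right)^{2} = \left(-74\right)^{2} = 5476$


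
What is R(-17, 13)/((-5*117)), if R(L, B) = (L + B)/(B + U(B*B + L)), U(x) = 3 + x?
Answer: 1/24570 ≈ 4.0700e-5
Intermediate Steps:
R(L, B) = (B + L)/(3 + B + L + B²) (R(L, B) = (L + B)/(B + (3 + (B*B + L))) = (B + L)/(B + (3 + (B² + L))) = (B + L)/(B + (3 + (L + B²))) = (B + L)/(B + (3 + L + B²)) = (B + L)/(3 + B + L + B²))
R(-17, 13)/((-5*117)) = ((13 - 17)/(3 + 13 - 17 + 13²))/((-5*117)) = (-4/(3 + 13 - 17 + 169))/(-585) = (-4/168)*(-1/585) = ((1/168)*(-4))*(-1/585) = -1/42*(-1/585) = 1/24570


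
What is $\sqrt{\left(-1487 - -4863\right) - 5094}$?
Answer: $i \sqrt{1718} \approx 41.449 i$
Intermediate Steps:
$\sqrt{\left(-1487 - -4863\right) - 5094} = \sqrt{\left(-1487 + 4863\right) - 5094} = \sqrt{3376 - 5094} = \sqrt{-1718} = i \sqrt{1718}$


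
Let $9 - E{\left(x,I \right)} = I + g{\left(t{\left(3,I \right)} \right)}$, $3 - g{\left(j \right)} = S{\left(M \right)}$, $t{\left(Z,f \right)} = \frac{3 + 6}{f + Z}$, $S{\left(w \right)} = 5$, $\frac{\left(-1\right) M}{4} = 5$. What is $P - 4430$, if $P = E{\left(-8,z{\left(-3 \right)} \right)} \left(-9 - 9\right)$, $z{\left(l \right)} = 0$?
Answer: $-4628$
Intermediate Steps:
$M = -20$ ($M = \left(-4\right) 5 = -20$)
$t{\left(Z,f \right)} = \frac{9}{Z + f}$
$g{\left(j \right)} = -2$ ($g{\left(j \right)} = 3 - 5 = -2$)
$E{\left(x,I \right)} = 11 - I$ ($E{\left(x,I \right)} = 9 - \left(I - 2\right) = 9 - \left(-2 + I\right) = 11 - I$)
$P = -198$ ($P = \left(11 - 0\right) \left(-9 - 9\right) = \left(11 + 0\right) \left(-18\right) = 11 \left(-18\right) = -198$)
$P - 4430 = -198 - 4430 = -4628$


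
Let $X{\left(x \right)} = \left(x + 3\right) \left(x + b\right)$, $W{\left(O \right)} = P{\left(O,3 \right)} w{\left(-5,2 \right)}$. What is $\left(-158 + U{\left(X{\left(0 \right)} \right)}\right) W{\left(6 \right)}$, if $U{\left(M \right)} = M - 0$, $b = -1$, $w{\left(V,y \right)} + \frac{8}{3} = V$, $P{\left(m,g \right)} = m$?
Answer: $7406$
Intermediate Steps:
$w{\left(V,y \right)} = - \frac{8}{3} + V$
$W{\left(O \right)} = - \frac{23 O}{3}$ ($W{\left(O \right)} = O \left(- \frac{8}{3} - 5\right) = O \left(- \frac{23}{3}\right) = - \frac{23 O}{3}$)
$X{\left(x \right)} = \left(-1 + x\right) \left(3 + x\right)$ ($X{\left(x \right)} = \left(x + 3\right) \left(x - 1\right) = \left(3 + x\right) \left(-1 + x\right) = \left(-1 + x\right) \left(3 + x\right)$)
$U{\left(M \right)} = M$ ($U{\left(M \right)} = M + 0 = M$)
$\left(-158 + U{\left(X{\left(0 \right)} \right)}\right) W{\left(6 \right)} = \left(-158 + \left(-3 + 0^{2} + 2 \cdot 0\right)\right) \left(\left(- \frac{23}{3}\right) 6\right) = \left(-158 + \left(-3 + 0 + 0\right)\right) \left(-46\right) = \left(-158 - 3\right) \left(-46\right) = \left(-161\right) \left(-46\right) = 7406$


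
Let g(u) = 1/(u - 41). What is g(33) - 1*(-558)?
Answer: 4463/8 ≈ 557.88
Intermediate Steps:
g(u) = 1/(-41 + u)
g(33) - 1*(-558) = 1/(-41 + 33) - 1*(-558) = 1/(-8) + 558 = -⅛ + 558 = 4463/8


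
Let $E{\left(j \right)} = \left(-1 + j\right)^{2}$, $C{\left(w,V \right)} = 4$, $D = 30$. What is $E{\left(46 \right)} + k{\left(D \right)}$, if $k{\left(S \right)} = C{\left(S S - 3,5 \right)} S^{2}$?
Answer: $5625$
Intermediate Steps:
$k{\left(S \right)} = 4 S^{2}$
$E{\left(46 \right)} + k{\left(D \right)} = \left(-1 + 46\right)^{2} + 4 \cdot 30^{2} = 45^{2} + 4 \cdot 900 = 2025 + 3600 = 5625$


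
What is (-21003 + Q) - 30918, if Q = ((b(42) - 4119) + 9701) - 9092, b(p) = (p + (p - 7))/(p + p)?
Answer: -665161/12 ≈ -55430.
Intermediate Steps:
b(p) = (-7 + 2*p)/(2*p) (b(p) = (p + (-7 + p))/((2*p)) = (-7 + 2*p)*(1/(2*p)) = (-7 + 2*p)/(2*p))
Q = -42109/12 (Q = (((-7/2 + 42)/42 - 4119) + 9701) - 9092 = (((1/42)*(77/2) - 4119) + 9701) - 9092 = ((11/12 - 4119) + 9701) - 9092 = (-49417/12 + 9701) - 9092 = 66995/12 - 9092 = -42109/12 ≈ -3509.1)
(-21003 + Q) - 30918 = (-21003 - 42109/12) - 30918 = -294145/12 - 30918 = -665161/12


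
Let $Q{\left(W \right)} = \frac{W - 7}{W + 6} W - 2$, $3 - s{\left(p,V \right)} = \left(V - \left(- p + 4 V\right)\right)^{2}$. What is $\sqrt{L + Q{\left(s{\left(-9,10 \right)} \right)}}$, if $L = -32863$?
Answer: $\frac{i \sqrt{60674635}}{42} \approx 185.46 i$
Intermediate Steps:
$s{\left(p,V \right)} = 3 - \left(p - 3 V\right)^{2}$ ($s{\left(p,V \right)} = 3 - \left(V - \left(- p + 4 V\right)\right)^{2} = 3 - \left(p - 3 V\right)^{2}$)
$Q{\left(W \right)} = -2 + \frac{W \left(-7 + W\right)}{6 + W}$ ($Q{\left(W \right)} = \frac{-7 + W}{6 + W} W - 2 = \frac{W \left(-7 + W\right)}{6 + W} - 2 = -2 + \frac{W \left(-7 + W\right)}{6 + W}$)
$\sqrt{L + Q{\left(s{\left(-9,10 \right)} \right)}} = \sqrt{-32863 + \frac{-12 + \left(3 - \left(\left(-1\right) \left(-9\right) + 3 \cdot 10\right)^{2}\right)^{2} - 9 \left(3 - \left(\left(-1\right) \left(-9\right) + 3 \cdot 10\right)^{2}\right)}{6 + \left(3 - \left(\left(-1\right) \left(-9\right) + 3 \cdot 10\right)^{2}\right)}} = \sqrt{-32863 + \frac{-12 + \left(3 - \left(9 + 30\right)^{2}\right)^{2} - 9 \left(3 - \left(9 + 30\right)^{2}\right)}{6 + \left(3 - \left(9 + 30\right)^{2}\right)}} = \sqrt{-32863 + \frac{-12 + \left(3 - 39^{2}\right)^{2} - 9 \left(3 - 39^{2}\right)}{6 + \left(3 - 39^{2}\right)}} = \sqrt{-32863 + \frac{-12 + \left(3 - 1521\right)^{2} - 9 \left(3 - 1521\right)}{6 + \left(3 - 1521\right)}} = \sqrt{-32863 + \frac{-12 + \left(-1518\right)^{2} - -13662}{6 - 1518}} = \sqrt{-32863 + \frac{-12 + 2304324 + 13662}{-1512}} = \sqrt{-32863 - \frac{386329}{252}} = \sqrt{- \frac{8667805}{252}} = \frac{i \sqrt{60674635}}{42}$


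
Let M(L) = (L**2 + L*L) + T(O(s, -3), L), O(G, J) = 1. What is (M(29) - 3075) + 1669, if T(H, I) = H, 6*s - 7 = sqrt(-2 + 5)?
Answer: 277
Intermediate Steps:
s = 7/6 + sqrt(3)/6 (s = 7/6 + sqrt(-2 + 5)/6 = 7/6 + sqrt(3)/6 ≈ 1.4553)
M(L) = 1 + 2*L**2 (M(L) = (L**2 + L*L) + 1 = (L**2 + L**2) + 1 = 2*L**2 + 1 = 1 + 2*L**2)
(M(29) - 3075) + 1669 = ((1 + 2*29**2) - 3075) + 1669 = ((1 + 2*841) - 3075) + 1669 = ((1 + 1682) - 3075) + 1669 = (1683 - 3075) + 1669 = -1392 + 1669 = 277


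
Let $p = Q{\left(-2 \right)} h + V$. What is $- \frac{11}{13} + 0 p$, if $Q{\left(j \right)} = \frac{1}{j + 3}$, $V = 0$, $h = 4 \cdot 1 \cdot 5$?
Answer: $- \frac{11}{13} \approx -0.84615$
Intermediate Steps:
$h = 20$ ($h = 4 \cdot 5 = 20$)
$Q{\left(j \right)} = \frac{1}{3 + j}$
$p = 20$ ($p = \frac{1}{3 - 2} \cdot 20 + 0 = 1^{-1} \cdot 20 + 0 = 1 \cdot 20 + 0 = 20 + 0 = 20$)
$- \frac{11}{13} + 0 p = - \frac{11}{13} + 0 \cdot 20 = \left(-11\right) \frac{1}{13} + 0 = - \frac{11}{13} + 0 = - \frac{11}{13}$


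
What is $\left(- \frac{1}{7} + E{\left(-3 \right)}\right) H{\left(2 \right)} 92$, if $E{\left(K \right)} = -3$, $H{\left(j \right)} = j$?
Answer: $- \frac{4048}{7} \approx -578.29$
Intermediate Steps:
$\left(- \frac{1}{7} + E{\left(-3 \right)}\right) H{\left(2 \right)} 92 = \left(- \frac{1}{7} - 3\right) 2 \cdot 92 = \left(- \frac{22}{7}\right) 2 \cdot 92 = \left(- \frac{44}{7}\right) 92 = - \frac{4048}{7}$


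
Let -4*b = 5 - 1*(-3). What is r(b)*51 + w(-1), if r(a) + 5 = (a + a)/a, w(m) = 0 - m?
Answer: -152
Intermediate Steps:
w(m) = -m
b = -2 (b = -(5 - 1*(-3))/4 = -(5 + 3)/4 = -¼*8 = -2)
r(a) = -3 (r(a) = -5 + (a + a)/a = -5 + (2*a)/a = -5 + 2 = -3)
r(b)*51 + w(-1) = -3*51 - 1*(-1) = -153 + 1 = -152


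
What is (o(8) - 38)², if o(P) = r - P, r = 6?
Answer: 1600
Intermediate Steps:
o(P) = 6 - P
(o(8) - 38)² = ((6 - 1*8) - 38)² = ((6 - 8) - 38)² = (-2 - 38)² = (-40)² = 1600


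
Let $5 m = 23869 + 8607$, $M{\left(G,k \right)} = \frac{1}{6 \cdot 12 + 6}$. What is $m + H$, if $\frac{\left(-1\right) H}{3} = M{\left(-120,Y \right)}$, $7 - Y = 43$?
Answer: $\frac{844371}{130} \approx 6495.2$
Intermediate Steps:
$Y = -36$ ($Y = 7 - 43 = -36$)
$M{\left(G,k \right)} = \frac{1}{78}$ ($M{\left(G,k \right)} = \frac{1}{72 + 6} = \frac{1}{78}$)
$m = \frac{32476}{5}$ ($m = \frac{23869 + 8607}{5} = \frac{1}{5} \cdot 32476 = \frac{32476}{5} \approx 6495.2$)
$H = - \frac{1}{26}$ ($H = \left(-3\right) \frac{1}{78} = - \frac{1}{26} \approx -0.038462$)
$m + H = \frac{32476}{5} - \frac{1}{26} = \frac{844371}{130}$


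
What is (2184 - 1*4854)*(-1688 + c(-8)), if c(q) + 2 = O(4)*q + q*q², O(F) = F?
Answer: 5964780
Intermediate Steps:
c(q) = -2 + q³ + 4*q (c(q) = -2 + (4*q + q*q²) = -2 + (4*q + q³) = -2 + (q³ + 4*q) = -2 + q³ + 4*q)
(2184 - 1*4854)*(-1688 + c(-8)) = (2184 - 1*4854)*(-1688 + (-2 + (-8)³ + 4*(-8))) = (2184 - 4854)*(-1688 + (-2 - 512 - 32)) = -2670*(-1688 - 546) = -2670*(-2234) = 5964780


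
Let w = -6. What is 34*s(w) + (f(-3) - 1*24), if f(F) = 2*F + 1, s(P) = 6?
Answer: 175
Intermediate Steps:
f(F) = 1 + 2*F
34*s(w) + (f(-3) - 1*24) = 34*6 + ((1 + 2*(-3)) - 1*24) = 204 + ((1 - 6) - 24) = 204 + (-5 - 24) = 204 - 29 = 175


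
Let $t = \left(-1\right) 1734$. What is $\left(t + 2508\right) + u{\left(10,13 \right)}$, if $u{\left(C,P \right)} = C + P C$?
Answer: $914$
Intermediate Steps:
$t = -1734$
$u{\left(C,P \right)} = C + C P$
$\left(t + 2508\right) + u{\left(10,13 \right)} = \left(-1734 + 2508\right) + 10 \left(1 + 13\right) = 774 + 10 \cdot 14 = 774 + 140 = 914$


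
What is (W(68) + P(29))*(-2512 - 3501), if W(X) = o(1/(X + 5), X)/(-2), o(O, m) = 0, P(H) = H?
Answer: -174377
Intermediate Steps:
W(X) = 0 (W(X) = 0/(-2) = 0*(-½) = 0)
(W(68) + P(29))*(-2512 - 3501) = (0 + 29)*(-2512 - 3501) = 29*(-6013) = -174377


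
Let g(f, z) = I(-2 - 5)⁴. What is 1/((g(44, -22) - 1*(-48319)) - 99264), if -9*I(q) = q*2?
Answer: -6561/334211729 ≈ -1.9631e-5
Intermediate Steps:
I(q) = -2*q/9 (I(q) = -q*2/9 = -2*q/9)
g(f, z) = 38416/6561 (g(f, z) = (-2*(-2 - 5)/9)⁴ = (-2/9*(-7))⁴ = (14/9)⁴ = 38416/6561)
1/((g(44, -22) - 1*(-48319)) - 99264) = 1/((38416/6561 - 1*(-48319)) - 99264) = 1/((38416/6561 + 48319) - 99264) = 1/(317059375/6561 - 99264) = 1/(-334211729/6561) = -6561/334211729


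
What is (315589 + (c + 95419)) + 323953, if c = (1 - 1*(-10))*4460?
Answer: 784021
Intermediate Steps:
c = 49060 (c = (1 + 10)*4460 = 11*4460 = 49060)
(315589 + (c + 95419)) + 323953 = (315589 + (49060 + 95419)) + 323953 = (315589 + 144479) + 323953 = 460068 + 323953 = 784021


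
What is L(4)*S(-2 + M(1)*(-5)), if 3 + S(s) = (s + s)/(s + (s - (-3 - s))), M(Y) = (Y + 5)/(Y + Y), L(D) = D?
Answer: -55/6 ≈ -9.1667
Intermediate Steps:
M(Y) = (5 + Y)/(2*Y) (M(Y) = (5 + Y)/((2*Y)) = (5 + Y)*(1/(2*Y)) = (5 + Y)/(2*Y))
S(s) = -3 + 2*s/(3 + 3*s) (S(s) = -3 + (s + s)/(s + (s - (-3 - s))) = -3 + (2*s)/(s + (s + (3 + s))) = -3 + (2*s)/(s + (3 + 2*s)) = -3 + (2*s)/(3 + 3*s) = -3 + 2*s/(3 + 3*s))
L(4)*S(-2 + M(1)*(-5)) = 4*((-9 - 7*(-2 + ((½)*(5 + 1)/1)*(-5)))/(3*(1 + (-2 + ((½)*(5 + 1)/1)*(-5))))) = 4*((-9 - 7*(-2 + ((½)*1*6)*(-5)))/(3*(1 + (-2 + ((½)*1*6)*(-5))))) = 4*((-9 - 7*(-2 + 3*(-5)))/(3*(1 + (-2 + 3*(-5))))) = 4*((-9 - 7*(-2 - 15))/(3*(1 + (-2 - 15)))) = 4*((-9 - 7*(-17))/(3*(1 - 17))) = 4*((⅓)*(-9 + 119)/(-16)) = 4*((⅓)*(-1/16)*110) = 4*(-55/24) = -55/6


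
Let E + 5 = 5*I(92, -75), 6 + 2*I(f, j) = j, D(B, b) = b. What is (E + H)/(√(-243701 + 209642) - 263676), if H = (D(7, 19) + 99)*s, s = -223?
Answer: 2331027678/23175022345 + 17681*I*√34059/46350044690 ≈ 0.10058 + 7.04e-5*I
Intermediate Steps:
H = -26314 (H = (19 + 99)*(-223) = 118*(-223) = -26314)
I(f, j) = -3 + j/2
E = -415/2 (E = -5 + 5*(-3 + (½)*(-75)) = -5 + 5*(-3 - 75/2) = -5 + 5*(-81/2) = -5 - 405/2 = -415/2 ≈ -207.50)
(E + H)/(√(-243701 + 209642) - 263676) = (-415/2 - 26314)/(√(-243701 + 209642) - 263676) = -53043/(2*(√(-34059) - 263676)) = -53043/(2*(I*√34059 - 263676)) = -53043/(2*(-263676 + I*√34059))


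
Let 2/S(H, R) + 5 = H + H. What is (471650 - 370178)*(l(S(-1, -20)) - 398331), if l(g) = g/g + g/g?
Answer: -40419240288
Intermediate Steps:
S(H, R) = 2/(-5 + 2*H) (S(H, R) = 2/(-5 + (H + H)) = 2/(-5 + 2*H))
l(g) = 2 (l(g) = 1 + 1 = 2)
(471650 - 370178)*(l(S(-1, -20)) - 398331) = (471650 - 370178)*(2 - 398331) = 101472*(-398329) = -40419240288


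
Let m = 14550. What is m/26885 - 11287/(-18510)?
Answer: 114554299/99528270 ≈ 1.1510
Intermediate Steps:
m/26885 - 11287/(-18510) = 14550/26885 - 11287/(-18510) = 14550*(1/26885) - 11287*(-1/18510) = 2910/5377 + 11287/18510 = 114554299/99528270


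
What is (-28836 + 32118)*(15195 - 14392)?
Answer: 2635446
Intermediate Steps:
(-28836 + 32118)*(15195 - 14392) = 3282*803 = 2635446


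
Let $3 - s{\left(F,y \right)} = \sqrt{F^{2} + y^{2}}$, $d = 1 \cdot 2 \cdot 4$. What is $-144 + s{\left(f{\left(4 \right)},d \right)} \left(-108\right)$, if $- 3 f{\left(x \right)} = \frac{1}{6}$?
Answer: $-468 + 6 \sqrt{20737} \approx 396.02$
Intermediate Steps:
$d = 8$ ($d = 2 \cdot 4 = 8$)
$f{\left(x \right)} = - \frac{1}{18}$ ($f{\left(x \right)} = - \frac{1}{3 \cdot 6} = \left(- \frac{1}{3}\right) \frac{1}{6} = - \frac{1}{18}$)
$s{\left(F,y \right)} = 3 - \sqrt{F^{2} + y^{2}}$
$-144 + s{\left(f{\left(4 \right)},d \right)} \left(-108\right) = -144 + \left(3 - \sqrt{\left(- \frac{1}{18}\right)^{2} + 8^{2}}\right) \left(-108\right) = -144 + \left(3 - \sqrt{\frac{1}{324} + 64}\right) \left(-108\right) = -144 + \left(3 - \sqrt{\frac{20737}{324}}\right) \left(-108\right) = -144 + \left(3 - \frac{\sqrt{20737}}{18}\right) \left(-108\right) = -144 - \left(324 - 6 \sqrt{20737}\right) = -468 + 6 \sqrt{20737}$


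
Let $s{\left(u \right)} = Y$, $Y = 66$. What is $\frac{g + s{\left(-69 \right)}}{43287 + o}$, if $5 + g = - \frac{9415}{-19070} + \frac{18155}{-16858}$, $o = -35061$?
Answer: $\frac{485572697}{66112785639} \approx 0.0073446$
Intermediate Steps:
$s{\left(u \right)} = 66$
$g = - \frac{89745404}{16074103}$ ($g = -5 + \left(- \frac{9415}{-19070} + \frac{18155}{-16858}\right) = -5 + \left(\left(-9415\right) \left(- \frac{1}{19070}\right) + 18155 \left(- \frac{1}{16858}\right)\right) = -5 + \left(\frac{1883}{3814} - \frac{18155}{16858}\right) = -5 - \frac{9374889}{16074103} = - \frac{89745404}{16074103} \approx -5.5832$)
$\frac{g + s{\left(-69 \right)}}{43287 + o} = \frac{- \frac{89745404}{16074103} + 66}{43287 - 35061} = \frac{971145394}{16074103 \cdot 8226} = \frac{971145394}{16074103} \cdot \frac{1}{8226} = \frac{485572697}{66112785639}$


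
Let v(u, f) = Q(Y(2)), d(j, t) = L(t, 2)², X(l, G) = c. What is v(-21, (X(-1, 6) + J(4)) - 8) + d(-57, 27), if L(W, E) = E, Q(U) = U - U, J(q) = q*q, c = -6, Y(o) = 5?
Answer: 4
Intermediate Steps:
J(q) = q²
X(l, G) = -6
Q(U) = 0
d(j, t) = 4 (d(j, t) = 2² = 4)
v(u, f) = 0
v(-21, (X(-1, 6) + J(4)) - 8) + d(-57, 27) = 0 + 4 = 4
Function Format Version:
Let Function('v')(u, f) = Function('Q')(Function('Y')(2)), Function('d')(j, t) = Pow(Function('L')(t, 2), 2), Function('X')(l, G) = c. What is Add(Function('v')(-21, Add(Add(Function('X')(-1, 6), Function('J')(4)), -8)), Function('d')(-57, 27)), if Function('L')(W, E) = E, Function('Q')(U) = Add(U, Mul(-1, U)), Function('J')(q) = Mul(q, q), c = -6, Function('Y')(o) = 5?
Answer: 4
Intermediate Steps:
Function('J')(q) = Pow(q, 2)
Function('X')(l, G) = -6
Function('Q')(U) = 0
Function('d')(j, t) = 4 (Function('d')(j, t) = Pow(2, 2) = 4)
Function('v')(u, f) = 0
Add(Function('v')(-21, Add(Add(Function('X')(-1, 6), Function('J')(4)), -8)), Function('d')(-57, 27)) = Add(0, 4) = 4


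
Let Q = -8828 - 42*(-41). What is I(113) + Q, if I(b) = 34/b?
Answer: -802944/113 ≈ -7105.7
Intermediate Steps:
Q = -7106 (Q = -8828 - 1*(-1722) = -8828 + 1722 = -7106)
I(113) + Q = 34/113 - 7106 = -802944/113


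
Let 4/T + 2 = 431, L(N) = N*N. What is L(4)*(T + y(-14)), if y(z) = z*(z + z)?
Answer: 2690752/429 ≈ 6272.1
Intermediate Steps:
L(N) = N²
T = 4/429 (T = 4/(-2 + 431) = 4/429 ≈ 0.0093240)
y(z) = 2*z² (y(z) = z*(2*z) = 2*z²)
L(4)*(T + y(-14)) = 4²*(4/429 + 2*(-14)²) = 16*(4/429 + 2*196) = 16*(4/429 + 392) = 16*(168172/429) = 2690752/429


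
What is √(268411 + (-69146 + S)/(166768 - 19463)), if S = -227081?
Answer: 4*√364008940411565/147305 ≈ 518.08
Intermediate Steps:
√(268411 + (-69146 + S)/(166768 - 19463)) = √(268411 + (-69146 - 227081)/(166768 - 19463)) = √(268411 - 296227/147305) = √(39537986128/147305) = 4*√364008940411565/147305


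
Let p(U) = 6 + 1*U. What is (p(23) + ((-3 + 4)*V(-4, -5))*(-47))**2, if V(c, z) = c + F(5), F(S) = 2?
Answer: 15129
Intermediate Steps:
p(U) = 6 + U
V(c, z) = 2 + c (V(c, z) = c + 2 = 2 + c)
(p(23) + ((-3 + 4)*V(-4, -5))*(-47))**2 = ((6 + 23) + ((-3 + 4)*(2 - 4))*(-47))**2 = (29 + (1*(-2))*(-47))**2 = (29 - 2*(-47))**2 = (29 + 94)**2 = 123**2 = 15129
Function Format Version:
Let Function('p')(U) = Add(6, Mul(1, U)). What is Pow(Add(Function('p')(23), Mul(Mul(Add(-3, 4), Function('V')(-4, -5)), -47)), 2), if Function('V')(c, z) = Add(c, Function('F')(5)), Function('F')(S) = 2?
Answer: 15129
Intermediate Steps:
Function('p')(U) = Add(6, U)
Function('V')(c, z) = Add(2, c) (Function('V')(c, z) = Add(c, 2) = Add(2, c))
Pow(Add(Function('p')(23), Mul(Mul(Add(-3, 4), Function('V')(-4, -5)), -47)), 2) = Pow(Add(Add(6, 23), Mul(Mul(Add(-3, 4), Add(2, -4)), -47)), 2) = Pow(Add(29, Mul(Mul(1, -2), -47)), 2) = Pow(Add(29, Mul(-2, -47)), 2) = Pow(Add(29, 94), 2) = Pow(123, 2) = 15129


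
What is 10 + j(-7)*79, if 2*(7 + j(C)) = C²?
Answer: 2785/2 ≈ 1392.5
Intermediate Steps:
j(C) = -7 + C²/2
10 + j(-7)*79 = 10 + (-7 + (½)*(-7)²)*79 = 10 + (-7 + (½)*49)*79 = 10 + (-7 + 49/2)*79 = 10 + (35/2)*79 = 10 + 2765/2 = 2785/2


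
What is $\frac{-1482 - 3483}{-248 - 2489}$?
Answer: $\frac{4965}{2737} \approx 1.814$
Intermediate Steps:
$\frac{-1482 - 3483}{-248 - 2489} = - \frac{4965}{-2737} = \left(-4965\right) \left(- \frac{1}{2737}\right) = \frac{4965}{2737}$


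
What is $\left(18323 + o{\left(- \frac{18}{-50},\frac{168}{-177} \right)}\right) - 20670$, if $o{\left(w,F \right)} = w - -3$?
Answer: $- \frac{58591}{25} \approx -2343.6$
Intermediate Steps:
$o{\left(w,F \right)} = 3 + w$ ($o{\left(w,F \right)} = w + 3 = 3 + w$)
$\left(18323 + o{\left(- \frac{18}{-50},\frac{168}{-177} \right)}\right) - 20670 = \left(18323 + \left(3 - \frac{18}{-50}\right)\right) - 20670 = \left(18323 + \left(3 - - \frac{9}{25}\right)\right) - 20670 = \left(18323 + \left(3 + \frac{9}{25}\right)\right) - 20670 = \left(18323 + \frac{84}{25}\right) - 20670 = \frac{458159}{25} - 20670 = - \frac{58591}{25}$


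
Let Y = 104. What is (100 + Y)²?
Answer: 41616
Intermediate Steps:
(100 + Y)² = (100 + 104)² = 204² = 41616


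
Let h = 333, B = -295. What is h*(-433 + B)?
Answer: -242424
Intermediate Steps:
h*(-433 + B) = 333*(-433 - 295) = 333*(-728) = -242424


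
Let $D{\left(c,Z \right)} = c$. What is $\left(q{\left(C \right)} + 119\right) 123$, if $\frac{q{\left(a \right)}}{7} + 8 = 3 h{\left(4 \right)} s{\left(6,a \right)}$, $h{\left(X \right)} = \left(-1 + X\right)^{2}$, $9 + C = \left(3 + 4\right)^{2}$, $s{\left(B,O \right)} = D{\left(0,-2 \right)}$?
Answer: $7749$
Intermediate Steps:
$s{\left(B,O \right)} = 0$
$C = 40$ ($C = -9 + \left(3 + 4\right)^{2} = -9 + 7^{2} = -9 + 49 = 40$)
$q{\left(a \right)} = -56$ ($q{\left(a \right)} = -56 + 7 \cdot 3 \left(-1 + 4\right)^{2} \cdot 0 = -56 + 7 \cdot 3 \cdot 3^{2} \cdot 0 = -56 + 7 \cdot 3 \cdot 9 \cdot 0 = -56 + 7 \cdot 27 \cdot 0 = -56 + 7 \cdot 0 = -56 + 0 = -56$)
$\left(q{\left(C \right)} + 119\right) 123 = \left(-56 + 119\right) 123 = 63 \cdot 123 = 7749$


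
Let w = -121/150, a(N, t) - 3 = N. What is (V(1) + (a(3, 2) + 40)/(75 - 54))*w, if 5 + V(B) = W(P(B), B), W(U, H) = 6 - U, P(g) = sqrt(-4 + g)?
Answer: -8107/3150 + 121*I*sqrt(3)/150 ≈ -2.5737 + 1.3972*I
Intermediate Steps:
a(N, t) = 3 + N
w = -121/150 (w = -121*1/150 = -121/150 ≈ -0.80667)
V(B) = 1 - sqrt(-4 + B) (V(B) = -5 + (6 - sqrt(-4 + B)) = 1 - sqrt(-4 + B))
(V(1) + (a(3, 2) + 40)/(75 - 54))*w = ((1 - sqrt(-4 + 1)) + ((3 + 3) + 40)/(75 - 54))*(-121/150) = ((1 - sqrt(-3)) + (6 + 40)/21)*(-121/150) = ((1 - I*sqrt(3)) + 46*(1/21))*(-121/150) = ((1 - I*sqrt(3)) + 46/21)*(-121/150) = (67/21 - I*sqrt(3))*(-121/150) = -8107/3150 + 121*I*sqrt(3)/150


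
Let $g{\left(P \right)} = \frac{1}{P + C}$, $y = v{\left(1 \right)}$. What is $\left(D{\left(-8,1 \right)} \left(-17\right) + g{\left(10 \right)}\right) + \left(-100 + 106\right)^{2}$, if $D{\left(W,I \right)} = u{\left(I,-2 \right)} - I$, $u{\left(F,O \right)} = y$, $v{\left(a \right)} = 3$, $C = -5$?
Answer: $\frac{11}{5} \approx 2.2$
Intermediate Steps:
$y = 3$
$u{\left(F,O \right)} = 3$
$D{\left(W,I \right)} = 3 - I$
$g{\left(P \right)} = \frac{1}{-5 + P}$ ($g{\left(P \right)} = \frac{1}{P - 5} = \frac{1}{-5 + P}$)
$\left(D{\left(-8,1 \right)} \left(-17\right) + g{\left(10 \right)}\right) + \left(-100 + 106\right)^{2} = \left(\left(3 - 1\right) \left(-17\right) + \frac{1}{-5 + 10}\right) + \left(-100 + 106\right)^{2} = \left(\left(3 - 1\right) \left(-17\right) + \frac{1}{5}\right) + 6^{2} = \left(2 \left(-17\right) + \frac{1}{5}\right) + 36 = \left(-34 + \frac{1}{5}\right) + 36 = - \frac{169}{5} + 36 = \frac{11}{5}$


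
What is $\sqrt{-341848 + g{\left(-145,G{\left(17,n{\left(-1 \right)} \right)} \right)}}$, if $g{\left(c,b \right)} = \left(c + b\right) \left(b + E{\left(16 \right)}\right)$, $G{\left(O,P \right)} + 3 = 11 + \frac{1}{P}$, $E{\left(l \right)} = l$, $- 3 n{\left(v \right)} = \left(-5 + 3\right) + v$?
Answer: $4 i \sqrt{21578} \approx 587.58 i$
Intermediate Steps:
$n{\left(v \right)} = \frac{2}{3} - \frac{v}{3}$ ($n{\left(v \right)} = - \frac{\left(-5 + 3\right) + v}{3} = - \frac{-2 + v}{3} = \frac{2}{3} - \frac{v}{3}$)
$G{\left(O,P \right)} = 8 + \frac{1}{P}$ ($G{\left(O,P \right)} = -3 + \left(11 + \frac{1}{P}\right) = 8 + \frac{1}{P}$)
$g{\left(c,b \right)} = \left(16 + b\right) \left(b + c\right)$ ($g{\left(c,b \right)} = \left(c + b\right) \left(b + 16\right) = \left(b + c\right) \left(16 + b\right) = \left(16 + b\right) \left(b + c\right)$)
$\sqrt{-341848 + g{\left(-145,G{\left(17,n{\left(-1 \right)} \right)} \right)}} = \sqrt{-341848 + \left(\left(8 + \frac{1}{\frac{2}{3} - - \frac{1}{3}}\right)^{2} + 16 \left(8 + \frac{1}{\frac{2}{3} - - \frac{1}{3}}\right) + 16 \left(-145\right) + \left(8 + \frac{1}{\frac{2}{3} - - \frac{1}{3}}\right) \left(-145\right)\right)} = \sqrt{-341848 + \left(\left(8 + \frac{1}{\frac{2}{3} + \frac{1}{3}}\right)^{2} + 16 \left(8 + \frac{1}{\frac{2}{3} + \frac{1}{3}}\right) - 2320 + \left(8 + \frac{1}{\frac{2}{3} + \frac{1}{3}}\right) \left(-145\right)\right)} = \sqrt{-341848 + \left(\left(8 + 1^{-1}\right)^{2} + 16 \left(8 + 1^{-1}\right) - 2320 + \left(8 + 1^{-1}\right) \left(-145\right)\right)} = \sqrt{-341848 + \left(\left(8 + 1\right)^{2} + 16 \left(8 + 1\right) - 2320 + \left(8 + 1\right) \left(-145\right)\right)} = \sqrt{-341848 + \left(9^{2} + 16 \cdot 9 - 2320 + 9 \left(-145\right)\right)} = \sqrt{-341848 + \left(81 + 144 - 2320 - 1305\right)} = \sqrt{-341848 - 3400} = \sqrt{-345248} = 4 i \sqrt{21578}$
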